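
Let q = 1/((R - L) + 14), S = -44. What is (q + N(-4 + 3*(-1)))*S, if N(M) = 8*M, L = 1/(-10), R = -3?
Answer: 273064/111 ≈ 2460.0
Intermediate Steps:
L = -⅒ ≈ -0.10000
q = 10/111 (q = 1/((-3 - 1*(-⅒)) + 14) = 1/((-3 + ⅒) + 14) = 1/(-29/10 + 14) = 1/(111/10) = 10/111 ≈ 0.090090)
(q + N(-4 + 3*(-1)))*S = (10/111 + 8*(-4 + 3*(-1)))*(-44) = (10/111 + 8*(-4 - 3))*(-44) = (10/111 + 8*(-7))*(-44) = (10/111 - 56)*(-44) = -6206/111*(-44) = 273064/111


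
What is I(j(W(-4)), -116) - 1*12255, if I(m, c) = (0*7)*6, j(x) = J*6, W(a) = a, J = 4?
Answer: -12255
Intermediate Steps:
j(x) = 24 (j(x) = 4*6 = 24)
I(m, c) = 0 (I(m, c) = 0*6 = 0)
I(j(W(-4)), -116) - 1*12255 = 0 - 1*12255 = 0 - 12255 = -12255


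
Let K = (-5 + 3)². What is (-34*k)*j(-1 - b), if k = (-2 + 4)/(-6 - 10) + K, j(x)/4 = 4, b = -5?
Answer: -2108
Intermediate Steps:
j(x) = 16 (j(x) = 4*4 = 16)
K = 4 (K = (-2)² = 4)
k = 31/8 (k = (-2 + 4)/(-6 - 10) + 4 = 2/(-16) + 4 = 2*(-1/16) + 4 = -⅛ + 4 = 31/8 ≈ 3.8750)
(-34*k)*j(-1 - b) = -34*31/8*16 = -527/4*16 = -2108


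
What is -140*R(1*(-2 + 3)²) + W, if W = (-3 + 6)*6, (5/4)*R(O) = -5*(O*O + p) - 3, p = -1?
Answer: 354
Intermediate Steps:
R(O) = 8/5 - 4*O² (R(O) = 4*(-5*(O*O - 1) - 3)/5 = 4*(-5*(O² - 1) - 3)/5 = 4*(-5*(-1 + O²) - 3)/5 = 4*((5 - 5*O²) - 3)/5 = 4*(2 - 5*O²)/5 = 8/5 - 4*O²)
W = 18 (W = 3*6 = 18)
-140*R(1*(-2 + 3)²) + W = -140*(8/5 - 4*(-2 + 3)⁴) + 18 = -140*(8/5 - 4*1²) + 18 = -140*(8/5 - 4*1) + 18 = -140*(8/5 - 4) + 18 = -140*(-12/5) + 18 = 336 + 18 = 354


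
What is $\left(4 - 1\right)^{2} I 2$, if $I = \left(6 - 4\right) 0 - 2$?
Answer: $-36$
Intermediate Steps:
$I = -2$ ($I = 2 \cdot 0 - 2 = 0 - 2 = -2$)
$\left(4 - 1\right)^{2} I 2 = \left(4 - 1\right)^{2} \left(-2\right) 2 = 3^{2} \left(-2\right) 2 = 9 \left(-2\right) 2 = \left(-18\right) 2 = -36$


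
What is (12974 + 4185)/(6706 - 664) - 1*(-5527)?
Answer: 33411293/6042 ≈ 5529.8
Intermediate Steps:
(12974 + 4185)/(6706 - 664) - 1*(-5527) = 17159/6042 + 5527 = 33411293/6042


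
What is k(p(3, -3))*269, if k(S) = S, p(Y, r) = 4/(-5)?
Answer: -1076/5 ≈ -215.20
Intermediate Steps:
p(Y, r) = -4/5 (p(Y, r) = 4*(-1/5) = -4/5)
k(p(3, -3))*269 = -4/5*269 = -1076/5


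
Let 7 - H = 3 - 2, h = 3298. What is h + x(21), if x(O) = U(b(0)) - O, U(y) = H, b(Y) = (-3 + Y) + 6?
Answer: 3283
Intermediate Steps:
H = 6 (H = 7 - (3 - 2) = 7 - 1*1 = 7 - 1 = 6)
b(Y) = 3 + Y
U(y) = 6
x(O) = 6 - O
h + x(21) = 3298 + (6 - 1*21) = 3298 + (6 - 21) = 3298 - 15 = 3283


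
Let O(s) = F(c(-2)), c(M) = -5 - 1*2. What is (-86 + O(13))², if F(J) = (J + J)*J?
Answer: 144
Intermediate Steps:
c(M) = -7 (c(M) = -5 - 2 = -7)
F(J) = 2*J² (F(J) = (2*J)*J = 2*J²)
O(s) = 98 (O(s) = 2*(-7)² = 2*49 = 98)
(-86 + O(13))² = (-86 + 98)² = 12² = 144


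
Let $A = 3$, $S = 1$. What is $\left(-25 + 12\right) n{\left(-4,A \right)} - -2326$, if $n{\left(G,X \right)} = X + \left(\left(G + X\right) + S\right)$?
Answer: $2287$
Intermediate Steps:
$n{\left(G,X \right)} = 1 + G + 2 X$ ($n{\left(G,X \right)} = X + \left(\left(G + X\right) + 1\right) = X + \left(1 + G + X\right) = 1 + G + 2 X$)
$\left(-25 + 12\right) n{\left(-4,A \right)} - -2326 = \left(-25 + 12\right) \left(1 - 4 + 2 \cdot 3\right) - -2326 = - 13 \left(1 - 4 + 6\right) + 2326 = \left(-13\right) 3 + 2326 = -39 + 2326 = 2287$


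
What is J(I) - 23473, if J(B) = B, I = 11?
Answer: -23462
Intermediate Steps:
J(I) - 23473 = 11 - 23473 = -23462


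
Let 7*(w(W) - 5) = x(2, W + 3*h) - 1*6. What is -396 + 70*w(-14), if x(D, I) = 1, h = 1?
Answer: -96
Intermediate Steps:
w(W) = 30/7 (w(W) = 5 + (1 - 1*6)/7 = 5 + (1 - 6)/7 = 5 + (⅐)*(-5) = 5 - 5/7 = 30/7)
-396 + 70*w(-14) = -396 + 70*(30/7) = -396 + 300 = -96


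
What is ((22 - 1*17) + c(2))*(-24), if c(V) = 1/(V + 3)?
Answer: -624/5 ≈ -124.80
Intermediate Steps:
c(V) = 1/(3 + V)
((22 - 1*17) + c(2))*(-24) = ((22 - 1*17) + 1/(3 + 2))*(-24) = ((22 - 17) + 1/5)*(-24) = (5 + 1/5)*(-24) = (26/5)*(-24) = -624/5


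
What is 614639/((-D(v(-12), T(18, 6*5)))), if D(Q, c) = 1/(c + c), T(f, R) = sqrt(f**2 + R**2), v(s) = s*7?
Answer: -7375668*sqrt(34) ≈ -4.3007e+7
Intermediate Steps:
v(s) = 7*s
T(f, R) = sqrt(R**2 + f**2)
D(Q, c) = 1/(2*c)
614639/((-D(v(-12), T(18, 6*5)))) = 614639/((-1/(2*(sqrt((6*5)**2 + 18**2))))) = 614639/((-1/(2*(sqrt(30**2 + 324))))) = 614639/((-1/(2*(sqrt(900 + 324))))) = 614639/((-1/(2*(sqrt(1224))))) = 614639/((-1/(2*(6*sqrt(34))))) = 614639/((-sqrt(34)/204/2)) = 614639/((-sqrt(34)/408)) = 614639*(-12*sqrt(34)) = -7375668*sqrt(34)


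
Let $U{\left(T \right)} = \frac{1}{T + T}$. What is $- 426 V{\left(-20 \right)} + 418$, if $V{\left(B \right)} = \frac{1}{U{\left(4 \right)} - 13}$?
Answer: $\frac{46462}{103} \approx 451.09$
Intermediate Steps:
$U{\left(T \right)} = \frac{1}{2 T}$
$V{\left(B \right)} = - \frac{8}{103}$ ($V{\left(B \right)} = \frac{1}{\frac{1}{2 \cdot 4} - 13} = \frac{1}{\frac{1}{2} \cdot \frac{1}{4} - 13} = \frac{1}{\frac{1}{8} - 13} = \frac{1}{- \frac{103}{8}} = - \frac{8}{103}$)
$- 426 V{\left(-20 \right)} + 418 = \left(-426\right) \left(- \frac{8}{103}\right) + 418 = \frac{3408}{103} + 418 = \frac{46462}{103}$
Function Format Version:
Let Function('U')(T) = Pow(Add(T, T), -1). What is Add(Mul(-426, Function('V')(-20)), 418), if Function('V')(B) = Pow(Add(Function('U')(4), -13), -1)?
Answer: Rational(46462, 103) ≈ 451.09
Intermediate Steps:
Function('U')(T) = Mul(Rational(1, 2), Pow(T, -1)) (Function('U')(T) = Pow(Mul(2, T), -1) = Mul(Rational(1, 2), Pow(T, -1)))
Function('V')(B) = Rational(-8, 103) (Function('V')(B) = Pow(Add(Mul(Rational(1, 2), Pow(4, -1)), -13), -1) = Pow(Add(Mul(Rational(1, 2), Rational(1, 4)), -13), -1) = Pow(Add(Rational(1, 8), -13), -1) = Pow(Rational(-103, 8), -1) = Rational(-8, 103))
Add(Mul(-426, Function('V')(-20)), 418) = Add(Mul(-426, Rational(-8, 103)), 418) = Add(Rational(3408, 103), 418) = Rational(46462, 103)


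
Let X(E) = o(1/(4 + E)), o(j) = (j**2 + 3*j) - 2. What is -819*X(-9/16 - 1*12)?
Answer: 35919702/18769 ≈ 1913.8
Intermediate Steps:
o(j) = -2 + j**2 + 3*j
X(E) = -2 + (4 + E)**(-2) + 3/(4 + E) (X(E) = -2 + (1/(4 + E))**2 + 3/(4 + E) = -2 + (4 + E)**(-2) + 3/(4 + E))
-819*X(-9/16 - 1*12) = -819*(-19 - 13*(-9/16 - 1*12) - 2*(-9/16 - 1*12)**2)/(16 + (-9/16 - 1*12)**2 + 8*(-9/16 - 1*12)) = -819*(-19 - 13*(-9*1/16 - 12) - 2*(-9*1/16 - 12)**2)/(16 + (-9*1/16 - 12)**2 + 8*(-9*1/16 - 12)) = -819*(-19 - 13*(-9/16 - 12) - 2*(-9/16 - 12)**2)/(16 + (-9/16 - 12)**2 + 8*(-9/16 - 12)) = -819*(-19 - 13*(-201/16) - 2*(-201/16)**2)/(16 + (-201/16)**2 + 8*(-201/16)) = -819*(-19 + 2613/16 - 2*40401/256)/(16 + 40401/256 - 201/2) = -819*(-19 + 2613/16 - 40401/128)/18769/256 = -209664*(-21929)/(18769*128) = -819*(-43858/18769) = 35919702/18769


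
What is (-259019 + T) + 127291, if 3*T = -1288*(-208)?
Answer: -127280/3 ≈ -42427.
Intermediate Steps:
T = 267904/3 (T = (-1288*(-208))/3 = (⅓)*267904 = 267904/3 ≈ 89301.)
(-259019 + T) + 127291 = (-259019 + 267904/3) + 127291 = -509153/3 + 127291 = -127280/3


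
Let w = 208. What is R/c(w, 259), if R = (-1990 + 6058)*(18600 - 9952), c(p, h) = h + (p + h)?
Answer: 5863344/121 ≈ 48457.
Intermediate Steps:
c(p, h) = p + 2*h (c(p, h) = h + (h + p) = p + 2*h)
R = 35180064 (R = 4068*8648 = 35180064)
R/c(w, 259) = 35180064/(208 + 2*259) = 35180064/(208 + 518) = 35180064/726 = 35180064*(1/726) = 5863344/121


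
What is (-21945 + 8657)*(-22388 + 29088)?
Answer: -89029600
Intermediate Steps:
(-21945 + 8657)*(-22388 + 29088) = -13288*6700 = -89029600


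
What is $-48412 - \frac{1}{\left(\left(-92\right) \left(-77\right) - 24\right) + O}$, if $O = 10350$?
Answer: $- \frac{842852921}{17410} \approx -48412.0$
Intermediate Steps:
$-48412 - \frac{1}{\left(\left(-92\right) \left(-77\right) - 24\right) + O} = -48412 - \frac{1}{\left(\left(-92\right) \left(-77\right) - 24\right) + 10350} = -48412 - \frac{1}{\left(7084 - 24\right) + 10350} = -48412 - \frac{1}{7060 + 10350} = -48412 - \frac{1}{17410} = - \frac{842852921}{17410}$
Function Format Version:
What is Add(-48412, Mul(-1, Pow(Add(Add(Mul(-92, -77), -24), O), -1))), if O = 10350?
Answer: Rational(-842852921, 17410) ≈ -48412.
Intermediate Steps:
Add(-48412, Mul(-1, Pow(Add(Add(Mul(-92, -77), -24), O), -1))) = Add(-48412, Mul(-1, Pow(Add(Add(Mul(-92, -77), -24), 10350), -1))) = Add(-48412, Mul(-1, Pow(Add(Add(7084, -24), 10350), -1))) = Add(-48412, Mul(-1, Pow(Add(7060, 10350), -1))) = Add(-48412, Mul(-1, Pow(17410, -1))) = Add(-48412, Mul(-1, Rational(1, 17410))) = Add(-48412, Rational(-1, 17410)) = Rational(-842852921, 17410)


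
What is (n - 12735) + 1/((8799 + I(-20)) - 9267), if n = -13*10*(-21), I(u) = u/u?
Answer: -4672336/467 ≈ -10005.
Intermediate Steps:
I(u) = 1
n = 2730 (n = -130*(-21) = 2730)
(n - 12735) + 1/((8799 + I(-20)) - 9267) = (2730 - 12735) + 1/((8799 + 1) - 9267) = -10005 + 1/(8800 - 9267) = -10005 + 1/(-467) = -10005 - 1/467 = -4672336/467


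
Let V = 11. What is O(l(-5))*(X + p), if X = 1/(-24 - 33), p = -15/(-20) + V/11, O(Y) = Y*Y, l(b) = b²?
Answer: 246875/228 ≈ 1082.8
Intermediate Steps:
O(Y) = Y²
p = 7/4 (p = -15/(-20) + 11/11 = -15*(-1/20) + 11*(1/11) = ¾ + 1 = 7/4 ≈ 1.7500)
X = -1/57 (X = 1/(-57) = -1/57 ≈ -0.017544)
O(l(-5))*(X + p) = ((-5)²)²*(-1/57 + 7/4) = 25²*(395/228) = 625*(395/228) = 246875/228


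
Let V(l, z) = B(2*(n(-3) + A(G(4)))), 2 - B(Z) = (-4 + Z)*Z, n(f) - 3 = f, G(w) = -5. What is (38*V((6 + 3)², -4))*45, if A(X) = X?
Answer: -235980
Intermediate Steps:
n(f) = 3 + f
B(Z) = 2 - Z*(-4 + Z) (B(Z) = 2 - (-4 + Z)*Z = 2 - Z*(-4 + Z))
V(l, z) = -138 (V(l, z) = 2 - (2*((3 - 3) - 5))² + 4*(2*((3 - 3) - 5)) = 2 - (2*(0 - 5))² + 4*(2*(0 - 5)) = 2 - (2*(-5))² + 4*(2*(-5)) = 2 - 1*(-10)² + 4*(-10) = 2 - 1*100 - 40 = 2 - 100 - 40 = -138)
(38*V((6 + 3)², -4))*45 = (38*(-138))*45 = -5244*45 = -235980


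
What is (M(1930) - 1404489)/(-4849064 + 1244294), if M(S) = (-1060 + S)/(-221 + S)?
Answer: 266696759/684505770 ≈ 0.38962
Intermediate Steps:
M(S) = (-1060 + S)/(-221 + S)
(M(1930) - 1404489)/(-4849064 + 1244294) = ((-1060 + 1930)/(-221 + 1930) - 1404489)/(-4849064 + 1244294) = (870/1709 - 1404489)/(-3604770) = ((1/1709)*870 - 1404489)*(-1/3604770) = (870/1709 - 1404489)*(-1/3604770) = -2400270831/1709*(-1/3604770) = 266696759/684505770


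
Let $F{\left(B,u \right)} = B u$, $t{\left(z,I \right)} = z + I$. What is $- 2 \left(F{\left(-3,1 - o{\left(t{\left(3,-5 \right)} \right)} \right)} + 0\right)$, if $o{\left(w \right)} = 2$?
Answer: $-6$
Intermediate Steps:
$t{\left(z,I \right)} = I + z$
$- 2 \left(F{\left(-3,1 - o{\left(t{\left(3,-5 \right)} \right)} \right)} + 0\right) = - 2 \left(- 3 \left(1 - 2\right) + 0\right) = - 2 \left(\left(-3\right) \left(-1\right) + 0\right) = - 2 \left(3 + 0\right) = \left(-2\right) 3 = -6$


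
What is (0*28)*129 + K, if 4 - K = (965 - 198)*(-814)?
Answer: 624342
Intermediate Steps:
K = 624342 (K = 4 - (965 - 198)*(-814) = 4 - 767*(-814) = 4 - 1*(-624338) = 4 + 624338 = 624342)
(0*28)*129 + K = (0*28)*129 + 624342 = 0*129 + 624342 = 0 + 624342 = 624342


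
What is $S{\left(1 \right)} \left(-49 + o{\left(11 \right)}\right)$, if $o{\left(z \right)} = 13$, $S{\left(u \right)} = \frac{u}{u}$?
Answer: $-36$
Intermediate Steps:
$S{\left(u \right)} = 1$
$S{\left(1 \right)} \left(-49 + o{\left(11 \right)}\right) = 1 \left(-49 + 13\right) = 1 \left(-36\right) = -36$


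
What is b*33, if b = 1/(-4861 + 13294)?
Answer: 11/2811 ≈ 0.0039132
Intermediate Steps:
b = 1/8433 ≈ 0.00011858
b*33 = (1/8433)*33 = 11/2811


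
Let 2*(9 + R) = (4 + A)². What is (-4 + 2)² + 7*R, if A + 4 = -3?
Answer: -55/2 ≈ -27.500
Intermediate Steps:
A = -7 (A = -4 - 3 = -7)
R = -9/2 (R = -9 + (4 - 7)²/2 = -9 + (½)*(-3)² = -9 + (½)*9 = -9 + 9/2 = -9/2 ≈ -4.5000)
(-4 + 2)² + 7*R = (-4 + 2)² + 7*(-9/2) = (-2)² - 63/2 = 4 - 63/2 = -55/2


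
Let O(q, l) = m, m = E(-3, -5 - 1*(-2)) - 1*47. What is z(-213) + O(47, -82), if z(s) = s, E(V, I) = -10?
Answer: -270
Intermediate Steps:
m = -57 (m = -10 - 1*47 = -10 - 47 = -57)
O(q, l) = -57
z(-213) + O(47, -82) = -213 - 57 = -270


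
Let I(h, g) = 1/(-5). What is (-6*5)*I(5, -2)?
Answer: 6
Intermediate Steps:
I(h, g) = -⅕ (I(h, g) = 1*(-⅕) = -⅕)
(-6*5)*I(5, -2) = -6*5*(-⅕) = -30*(-⅕) = 6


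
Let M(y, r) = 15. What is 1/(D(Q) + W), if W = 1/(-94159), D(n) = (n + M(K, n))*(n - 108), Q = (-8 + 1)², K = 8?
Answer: -94159/355544385 ≈ -0.00026483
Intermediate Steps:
Q = 49 (Q = (-7)² = 49)
D(n) = (-108 + n)*(15 + n) (D(n) = (n + 15)*(n - 108) = (15 + n)*(-108 + n) = (-108 + n)*(15 + n))
W = -1/94159 ≈ -1.0620e-5
1/(D(Q) + W) = 1/((-1620 + 49² - 93*49) - 1/94159) = 1/((-1620 + 2401 - 4557) - 1/94159) = 1/(-3776 - 1/94159) = 1/(-355544385/94159) = -94159/355544385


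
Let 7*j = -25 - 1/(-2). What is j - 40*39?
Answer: -3127/2 ≈ -1563.5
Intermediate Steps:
j = -7/2 (j = (-25 - 1/(-2))/7 = (-25 - 1*(-½))/7 = (-25 + ½)/7 = (⅐)*(-49/2) = -7/2 ≈ -3.5000)
j - 40*39 = -7/2 - 40*39 = -7/2 - 1560 = -3127/2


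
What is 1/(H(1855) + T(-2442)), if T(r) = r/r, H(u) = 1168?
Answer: 1/1169 ≈ 0.00085543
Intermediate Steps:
T(r) = 1
1/(H(1855) + T(-2442)) = 1/(1168 + 1) = 1/1169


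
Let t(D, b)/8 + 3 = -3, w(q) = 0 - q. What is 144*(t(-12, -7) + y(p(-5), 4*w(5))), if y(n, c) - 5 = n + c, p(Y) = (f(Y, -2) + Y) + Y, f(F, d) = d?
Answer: -10800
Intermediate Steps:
w(q) = -q
t(D, b) = -48 (t(D, b) = -24 + 8*(-3) = -24 - 24 = -48)
p(Y) = -2 + 2*Y (p(Y) = (-2 + Y) + Y = -2 + 2*Y)
y(n, c) = 5 + c + n (y(n, c) = 5 + (n + c) = 5 + (c + n) = 5 + c + n)
144*(t(-12, -7) + y(p(-5), 4*w(5))) = 144*(-48 + (5 + 4*(-1*5) + (-2 + 2*(-5)))) = 144*(-48 + (5 + 4*(-5) + (-2 - 10))) = 144*(-48 + (5 - 20 - 12)) = 144*(-48 - 27) = 144*(-75) = -10800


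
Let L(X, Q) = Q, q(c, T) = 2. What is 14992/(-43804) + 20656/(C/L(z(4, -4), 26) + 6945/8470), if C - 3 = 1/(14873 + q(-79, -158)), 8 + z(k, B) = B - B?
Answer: 10585441245043492/479334808321 ≈ 22084.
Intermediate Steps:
z(k, B) = -8 (z(k, B) = -8 + (B - B) = -8 + 0 = -8)
C = 44626/14875 (C = 3 + 1/(14873 + 2) = 3 + 1/14875 = 44626/14875 ≈ 3.0001)
14992/(-43804) + 20656/(C/L(z(4, -4), 26) + 6945/8470) = 14992/(-43804) + 20656/((44626/14875)/26 + 6945/8470) = 14992*(-1/43804) + 20656/((44626/14875)*(1/26) + 6945*(1/8470)) = -3748/10951 + 20656/(22313/193375 + 1389/1694) = -3748/10951 + 20656/(43770871/46796750) = -3748/10951 + 20656*(46796750/43770871) = -3748/10951 + 966633668000/43770871 = 10585441245043492/479334808321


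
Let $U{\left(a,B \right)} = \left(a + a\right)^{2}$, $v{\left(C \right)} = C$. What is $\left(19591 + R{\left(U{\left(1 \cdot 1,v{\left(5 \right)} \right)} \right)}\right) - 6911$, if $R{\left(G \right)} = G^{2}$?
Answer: $12696$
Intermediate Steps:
$U{\left(a,B \right)} = 4 a^{2}$ ($U{\left(a,B \right)} = \left(2 a\right)^{2} = 4 a^{2}$)
$\left(19591 + R{\left(U{\left(1 \cdot 1,v{\left(5 \right)} \right)} \right)}\right) - 6911 = \left(19591 + \left(4 \left(1 \cdot 1\right)^{2}\right)^{2}\right) - 6911 = \left(19591 + \left(4 \cdot 1^{2}\right)^{2}\right) - 6911 = \left(19591 + \left(4 \cdot 1\right)^{2}\right) - 6911 = \left(19591 + 4^{2}\right) - 6911 = \left(19591 + 16\right) - 6911 = 19607 - 6911 = 12696$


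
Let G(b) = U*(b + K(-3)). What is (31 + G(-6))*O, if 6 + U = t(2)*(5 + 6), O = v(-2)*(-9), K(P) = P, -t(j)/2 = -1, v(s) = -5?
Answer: -5085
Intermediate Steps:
t(j) = 2 (t(j) = -2*(-1) = 2)
O = 45 (O = -5*(-9) = 45)
U = 16 (U = -6 + 2*(5 + 6) = -6 + 2*11 = -6 + 22 = 16)
G(b) = -48 + 16*b (G(b) = 16*(b - 3) = 16*(-3 + b) = -48 + 16*b)
(31 + G(-6))*O = (31 + (-48 + 16*(-6)))*45 = (31 + (-48 - 96))*45 = (31 - 144)*45 = -113*45 = -5085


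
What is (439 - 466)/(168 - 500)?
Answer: 27/332 ≈ 0.081325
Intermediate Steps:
(439 - 466)/(168 - 500) = -27/(-332) = -27*(-1/332) = 27/332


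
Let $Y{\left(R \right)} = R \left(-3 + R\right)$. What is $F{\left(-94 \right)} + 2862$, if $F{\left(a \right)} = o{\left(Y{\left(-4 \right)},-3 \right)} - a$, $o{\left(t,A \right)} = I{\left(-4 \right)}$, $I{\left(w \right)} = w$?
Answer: $2952$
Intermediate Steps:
$o{\left(t,A \right)} = -4$
$F{\left(a \right)} = -4 - a$
$F{\left(-94 \right)} + 2862 = \left(-4 - -94\right) + 2862 = \left(-4 + 94\right) + 2862 = 90 + 2862 = 2952$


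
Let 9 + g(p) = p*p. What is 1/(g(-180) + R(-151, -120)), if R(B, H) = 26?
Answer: 1/32417 ≈ 3.0848e-5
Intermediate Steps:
g(p) = -9 + p² (g(p) = -9 + p*p = -9 + p²)
1/(g(-180) + R(-151, -120)) = 1/((-9 + (-180)²) + 26) = 1/((-9 + 32400) + 26) = 1/(32391 + 26) = 1/32417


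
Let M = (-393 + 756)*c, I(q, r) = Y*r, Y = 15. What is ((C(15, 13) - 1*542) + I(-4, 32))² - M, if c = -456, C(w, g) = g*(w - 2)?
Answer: 176977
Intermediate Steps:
C(w, g) = g*(-2 + w)
I(q, r) = 15*r
M = -165528 (M = (-393 + 756)*(-456) = 363*(-456) = -165528)
((C(15, 13) - 1*542) + I(-4, 32))² - M = ((13*(-2 + 15) - 1*542) + 15*32)² - 1*(-165528) = ((13*13 - 542) + 480)² + 165528 = ((169 - 542) + 480)² + 165528 = (-373 + 480)² + 165528 = 107² + 165528 = 11449 + 165528 = 176977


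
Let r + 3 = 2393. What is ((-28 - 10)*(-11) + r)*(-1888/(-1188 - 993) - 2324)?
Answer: -4742483616/727 ≈ -6.5234e+6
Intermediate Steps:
r = 2390 (r = -3 + 2393 = 2390)
((-28 - 10)*(-11) + r)*(-1888/(-1188 - 993) - 2324) = ((-28 - 10)*(-11) + 2390)*(-1888/(-1188 - 993) - 2324) = (-38*(-11) + 2390)*(-1888/(-2181) - 2324) = (418 + 2390)*(-1888*(-1/2181) - 2324) = 2808*(1888/2181 - 2324) = 2808*(-5066756/2181) = -4742483616/727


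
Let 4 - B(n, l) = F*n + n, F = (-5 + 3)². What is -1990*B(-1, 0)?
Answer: -17910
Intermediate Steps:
F = 4 (F = (-2)² = 4)
B(n, l) = 4 - 5*n (B(n, l) = 4 - (4*n + n) = 4 - 5*n)
-1990*B(-1, 0) = -1990*(4 - 5*(-1)) = -1990*(4 + 5) = -1990*9 = -17910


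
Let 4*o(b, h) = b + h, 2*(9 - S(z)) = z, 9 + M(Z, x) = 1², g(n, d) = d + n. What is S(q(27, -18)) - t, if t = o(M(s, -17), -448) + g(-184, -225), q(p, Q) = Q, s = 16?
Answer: 541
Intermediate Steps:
M(Z, x) = -8 (M(Z, x) = -9 + 1² = -9 + 1 = -8)
S(z) = 9 - z/2
o(b, h) = b/4 + h/4 (o(b, h) = (b + h)/4 = b/4 + h/4)
t = -523 (t = ((¼)*(-8) + (¼)*(-448)) + (-225 - 184) = (-2 - 112) - 409 = -114 - 409 = -523)
S(q(27, -18)) - t = (9 - ½*(-18)) - 1*(-523) = (9 + 9) + 523 = 18 + 523 = 541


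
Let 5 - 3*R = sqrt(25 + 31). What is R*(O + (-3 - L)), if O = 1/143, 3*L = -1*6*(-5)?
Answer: -9290/429 + 3716*sqrt(14)/429 ≈ 10.755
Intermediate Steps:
L = 10 (L = (-1*6*(-5))/3 = (-6*(-5))/3 = (1/3)*30 = 10)
R = 5/3 - 2*sqrt(14)/3 (R = 5/3 - sqrt(25 + 31)/3 = 5/3 - 2*sqrt(14)/3 ≈ -0.82777)
O = 1/143 ≈ 0.0069930
R*(O + (-3 - L)) = (5/3 - 2*sqrt(14)/3)*(1/143 + (-3 - 1*10)) = (5/3 - 2*sqrt(14)/3)*(1/143 + (-3 - 10)) = (5/3 - 2*sqrt(14)/3)*(1/143 - 13) = (5/3 - 2*sqrt(14)/3)*(-1858/143) = -9290/429 + 3716*sqrt(14)/429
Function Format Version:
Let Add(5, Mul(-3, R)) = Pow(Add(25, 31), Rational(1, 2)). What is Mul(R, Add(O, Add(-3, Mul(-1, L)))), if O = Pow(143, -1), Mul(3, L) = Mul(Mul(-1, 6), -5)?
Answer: Add(Rational(-9290, 429), Mul(Rational(3716, 429), Pow(14, Rational(1, 2)))) ≈ 10.755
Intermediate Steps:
L = 10 (L = Mul(Rational(1, 3), Mul(Mul(-1, 6), -5)) = Mul(Rational(1, 3), Mul(-6, -5)) = Mul(Rational(1, 3), 30) = 10)
R = Add(Rational(5, 3), Mul(Rational(-2, 3), Pow(14, Rational(1, 2)))) (R = Add(Rational(5, 3), Mul(Rational(-1, 3), Pow(Add(25, 31), Rational(1, 2)))) = Add(Rational(5, 3), Mul(Rational(-1, 3), Pow(56, Rational(1, 2)))) = Add(Rational(5, 3), Mul(Rational(-1, 3), Mul(2, Pow(14, Rational(1, 2))))) = Add(Rational(5, 3), Mul(Rational(-2, 3), Pow(14, Rational(1, 2)))) ≈ -0.82777)
O = Rational(1, 143) ≈ 0.0069930
Mul(R, Add(O, Add(-3, Mul(-1, L)))) = Mul(Add(Rational(5, 3), Mul(Rational(-2, 3), Pow(14, Rational(1, 2)))), Add(Rational(1, 143), Add(-3, Mul(-1, 10)))) = Mul(Add(Rational(5, 3), Mul(Rational(-2, 3), Pow(14, Rational(1, 2)))), Add(Rational(1, 143), Add(-3, -10))) = Mul(Add(Rational(5, 3), Mul(Rational(-2, 3), Pow(14, Rational(1, 2)))), Add(Rational(1, 143), -13)) = Mul(Add(Rational(5, 3), Mul(Rational(-2, 3), Pow(14, Rational(1, 2)))), Rational(-1858, 143)) = Add(Rational(-9290, 429), Mul(Rational(3716, 429), Pow(14, Rational(1, 2))))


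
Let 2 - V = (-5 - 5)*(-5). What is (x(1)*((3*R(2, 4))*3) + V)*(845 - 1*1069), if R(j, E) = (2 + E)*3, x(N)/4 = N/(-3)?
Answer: 59136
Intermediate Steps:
x(N) = -4*N/3 (x(N) = 4*(N/(-3)) = 4*(N*(-1/3)) = 4*(-N/3) = -4*N/3)
R(j, E) = 6 + 3*E
V = -48 (V = 2 - (-5 - 5)*(-5) = 2 - (-10)*(-5) = 2 - 1*50 = 2 - 50 = -48)
(x(1)*((3*R(2, 4))*3) + V)*(845 - 1*1069) = ((-4/3*1)*((3*(6 + 3*4))*3) - 48)*(845 - 1*1069) = (-4*3*(6 + 12)*3/3 - 48)*(845 - 1069) = (-4*3*18*3/3 - 48)*(-224) = (-72*3 - 48)*(-224) = (-4/3*162 - 48)*(-224) = (-216 - 48)*(-224) = -264*(-224) = 59136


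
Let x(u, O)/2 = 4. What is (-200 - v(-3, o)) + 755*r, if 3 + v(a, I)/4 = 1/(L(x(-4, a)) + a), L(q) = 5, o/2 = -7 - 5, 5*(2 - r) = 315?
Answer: -46245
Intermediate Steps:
r = -61 (r = 2 - ⅕*315 = 2 - 63 = -61)
o = -24 (o = 2*(-7 - 5) = 2*(-12) = -24)
x(u, O) = 8 (x(u, O) = 2*4 = 8)
v(a, I) = -12 + 4/(5 + a)
(-200 - v(-3, o)) + 755*r = (-200 - 4*(-14 - 3*(-3))/(5 - 3)) + 755*(-61) = (-200 - 4*(-14 + 9)/2) - 46055 = (-200 - 4*(-5)/2) - 46055 = (-200 - 1*(-10)) - 46055 = (-200 + 10) - 46055 = -190 - 46055 = -46245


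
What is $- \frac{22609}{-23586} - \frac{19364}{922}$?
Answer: $- \frac{217936903}{10873146} \approx -20.044$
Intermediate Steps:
$- \frac{22609}{-23586} - \frac{19364}{922} = \left(-22609\right) \left(- \frac{1}{23586}\right) - \frac{9682}{461} = \frac{22609}{23586} - \frac{9682}{461} = - \frac{217936903}{10873146}$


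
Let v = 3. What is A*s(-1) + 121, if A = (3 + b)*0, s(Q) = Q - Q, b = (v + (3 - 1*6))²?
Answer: 121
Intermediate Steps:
b = 0 (b = (3 + (3 - 1*6))² = (3 + (3 - 6))² = (3 - 3)² = 0² = 0)
s(Q) = 0
A = 0 (A = (3 + 0)*0 = 3*0 = 0)
A*s(-1) + 121 = 0*0 + 121 = 0 + 121 = 121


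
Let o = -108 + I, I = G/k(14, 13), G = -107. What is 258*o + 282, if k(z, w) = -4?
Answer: -41361/2 ≈ -20681.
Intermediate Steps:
I = 107/4 (I = -107/(-4) = -107*(-¼) = 107/4 ≈ 26.750)
o = -325/4 (o = -108 + 107/4 = -325/4 ≈ -81.250)
258*o + 282 = 258*(-325/4) + 282 = -41925/2 + 282 = -41361/2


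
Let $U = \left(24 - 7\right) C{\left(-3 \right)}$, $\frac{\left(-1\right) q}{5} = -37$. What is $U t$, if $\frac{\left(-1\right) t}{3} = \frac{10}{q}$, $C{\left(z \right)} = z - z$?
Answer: $0$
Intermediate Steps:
$q = 185$ ($q = \left(-5\right) \left(-37\right) = 185$)
$C{\left(z \right)} = 0$
$U = 0$ ($U = \left(24 - 7\right) 0 = 17 \cdot 0 = 0$)
$t = - \frac{6}{37}$ ($t = - 3 \cdot \frac{10}{185} = - 3 \cdot 10 \cdot \frac{1}{185} = \left(-3\right) \frac{2}{37} = - \frac{6}{37} \approx -0.16216$)
$U t = 0 \left(- \frac{6}{37}\right) = 0$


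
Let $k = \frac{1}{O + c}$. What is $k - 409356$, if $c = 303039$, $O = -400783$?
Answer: $- \frac{40012092865}{97744} \approx -4.0936 \cdot 10^{5}$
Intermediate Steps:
$k = - \frac{1}{97744}$ ($k = \frac{1}{-400783 + 303039} = \frac{1}{-97744} = - \frac{1}{97744} \approx -1.0231 \cdot 10^{-5}$)
$k - 409356 = - \frac{1}{97744} - 409356 = - \frac{40012092865}{97744}$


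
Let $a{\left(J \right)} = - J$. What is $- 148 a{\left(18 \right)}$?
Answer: $2664$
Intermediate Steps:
$- 148 a{\left(18 \right)} = - 148 \left(\left(-1\right) 18\right) = \left(-148\right) \left(-18\right) = 2664$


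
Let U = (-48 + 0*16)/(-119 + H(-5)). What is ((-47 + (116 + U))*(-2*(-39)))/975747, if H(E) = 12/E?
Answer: 1095198/197426143 ≈ 0.0055474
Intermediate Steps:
U = 240/607 (U = (-48 + 0*16)/(-119 + 12/(-5)) = (-48 + 0)/(-119 + 12*(-⅕)) = -48/(-119 - 12/5) = -48/(-607/5) = -48*(-5/607) = 240/607 ≈ 0.39539)
((-47 + (116 + U))*(-2*(-39)))/975747 = ((-47 + (116 + 240/607))*(-2*(-39)))/975747 = ((-47 + 70652/607)*78)*(1/975747) = ((42123/607)*78)*(1/975747) = (3285594/607)*(1/975747) = 1095198/197426143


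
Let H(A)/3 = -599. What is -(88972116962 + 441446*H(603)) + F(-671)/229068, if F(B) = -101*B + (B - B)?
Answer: -199989605717329/2268 ≈ -8.8179e+10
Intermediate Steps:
H(A) = -1797 (H(A) = 3*(-599) = -1797)
F(B) = -101*B (F(B) = -101*B + 0 = -101*B)
-(88972116962 + 441446*H(603)) + F(-671)/229068 = -441446/(1/(201547 - 1797)) - 101*(-671)/229068 = -441446/(1/199750) + 67771*(1/229068) = -441446/1/199750 + 671/2268 = -441446*199750 + 671/2268 = -88178838500 + 671/2268 = -199989605717329/2268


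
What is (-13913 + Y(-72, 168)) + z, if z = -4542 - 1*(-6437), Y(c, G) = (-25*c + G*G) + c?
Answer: 17934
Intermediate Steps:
Y(c, G) = G**2 - 24*c (Y(c, G) = (-25*c + G**2) + c = (G**2 - 25*c) + c = G**2 - 24*c)
z = 1895 (z = -4542 + 6437 = 1895)
(-13913 + Y(-72, 168)) + z = (-13913 + (168**2 - 24*(-72))) + 1895 = (-13913 + (28224 + 1728)) + 1895 = (-13913 + 29952) + 1895 = 16039 + 1895 = 17934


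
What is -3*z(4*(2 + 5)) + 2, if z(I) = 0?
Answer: 2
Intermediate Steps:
-3*z(4*(2 + 5)) + 2 = -3*0 + 2 = 0 + 2 = 2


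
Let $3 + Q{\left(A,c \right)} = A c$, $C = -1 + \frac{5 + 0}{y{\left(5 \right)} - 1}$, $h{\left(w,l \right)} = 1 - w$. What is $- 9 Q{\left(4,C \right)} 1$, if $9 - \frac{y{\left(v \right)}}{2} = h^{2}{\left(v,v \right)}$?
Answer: $75$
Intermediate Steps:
$y{\left(v \right)} = 18 - 2 \left(1 - v\right)^{2}$
$C = - \frac{4}{3}$ ($C = -1 + \frac{5 + 0}{\left(18 - 2 \left(-1 + 5\right)^{2}\right) - 1} = -1 + \frac{5}{\left(18 - 2 \cdot 4^{2}\right) - 1} = -1 + \frac{5}{\left(18 - 32\right) - 1} = -1 + \frac{5}{-14 - 1} = -1 + \frac{5}{-15} = -1 + 5 \left(- \frac{1}{15}\right) = -1 - \frac{1}{3} = - \frac{4}{3} \approx -1.3333$)
$Q{\left(A,c \right)} = -3 + A c$
$- 9 Q{\left(4,C \right)} 1 = - 9 \left(-3 + 4 \left(- \frac{4}{3}\right)\right) 1 = - 9 \left(-3 - \frac{16}{3}\right) 1 = \left(-9\right) \left(- \frac{25}{3}\right) 1 = 75 \cdot 1 = 75$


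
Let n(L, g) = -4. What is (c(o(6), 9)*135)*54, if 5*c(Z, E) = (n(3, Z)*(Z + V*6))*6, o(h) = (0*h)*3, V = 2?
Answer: -419904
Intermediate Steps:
o(h) = 0 (o(h) = 0*3 = 0)
c(Z, E) = -288/5 - 24*Z/5 (c(Z, E) = (-4*(Z + 2*6)*6)/5 = (-4*(Z + 12)*6)/5 = (-4*(12 + Z)*6)/5 = ((-48 - 4*Z)*6)/5 = (-288 - 24*Z)/5 = -288/5 - 24*Z/5)
(c(o(6), 9)*135)*54 = ((-288/5 - 24/5*0)*135)*54 = ((-288/5 + 0)*135)*54 = -288/5*135*54 = -7776*54 = -419904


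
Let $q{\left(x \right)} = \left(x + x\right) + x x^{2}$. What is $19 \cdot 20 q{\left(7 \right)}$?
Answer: $135660$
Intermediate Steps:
$q{\left(x \right)} = x^{3} + 2 x$ ($q{\left(x \right)} = 2 x + x^{3} = x^{3} + 2 x$)
$19 \cdot 20 q{\left(7 \right)} = 19 \cdot 20 \cdot 7 \left(2 + 7^{2}\right) = 380 \cdot 7 \left(2 + 49\right) = 380 \cdot 7 \cdot 51 = 380 \cdot 357 = 135660$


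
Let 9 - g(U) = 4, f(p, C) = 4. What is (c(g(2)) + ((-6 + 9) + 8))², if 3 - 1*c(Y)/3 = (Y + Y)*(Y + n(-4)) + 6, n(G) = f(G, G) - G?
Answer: 150544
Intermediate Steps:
g(U) = 5 (g(U) = 9 - 1*4 = 9 - 4 = 5)
n(G) = 4 - G
c(Y) = -9 - 6*Y*(8 + Y) (c(Y) = 9 - 3*((Y + Y)*(Y + (4 - 1*(-4))) + 6) = 9 - 3*((2*Y)*(Y + (4 + 4)) + 6) = 9 - 3*((2*Y)*(Y + 8) + 6) = 9 - 3*((2*Y)*(8 + Y) + 6) = 9 - 3*(2*Y*(8 + Y) + 6) = 9 - 3*(6 + 2*Y*(8 + Y)) = 9 + (-18 - 6*Y*(8 + Y)) = -9 - 6*Y*(8 + Y))
(c(g(2)) + ((-6 + 9) + 8))² = ((-9 - 48*5 - 6*5²) + ((-6 + 9) + 8))² = ((-9 - 240 - 6*25) + (3 + 8))² = ((-9 - 240 - 150) + 11)² = (-399 + 11)² = (-388)² = 150544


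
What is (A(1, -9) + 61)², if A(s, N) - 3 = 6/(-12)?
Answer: 16129/4 ≈ 4032.3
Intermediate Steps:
A(s, N) = 5/2 (A(s, N) = 3 + 6/(-12) = 3 + 6*(-1/12) = 3 - ½ = 5/2)
(A(1, -9) + 61)² = (5/2 + 61)² = (127/2)² = 16129/4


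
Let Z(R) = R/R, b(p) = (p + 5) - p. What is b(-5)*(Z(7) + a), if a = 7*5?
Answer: 180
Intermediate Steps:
a = 35
b(p) = 5 (b(p) = (5 + p) - p = 5)
Z(R) = 1
b(-5)*(Z(7) + a) = 5*(1 + 35) = 5*36 = 180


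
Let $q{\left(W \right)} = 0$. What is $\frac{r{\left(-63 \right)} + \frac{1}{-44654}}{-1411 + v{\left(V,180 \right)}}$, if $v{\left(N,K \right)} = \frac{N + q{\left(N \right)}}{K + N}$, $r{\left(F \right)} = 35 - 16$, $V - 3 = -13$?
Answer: $- \frac{14423225}{1071160152} \approx -0.013465$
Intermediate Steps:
$V = -10$ ($V = 3 - 13 = -10$)
$r{\left(F \right)} = 19$ ($r{\left(F \right)} = 35 - 16 = 19$)
$v{\left(N,K \right)} = \frac{N}{K + N}$ ($v{\left(N,K \right)} = \frac{N + 0}{K + N} = \frac{N}{K + N}$)
$\frac{r{\left(-63 \right)} + \frac{1}{-44654}}{-1411 + v{\left(V,180 \right)}} = \frac{19 + \frac{1}{-44654}}{-1411 - \frac{10}{180 - 10}} = \frac{19 - \frac{1}{44654}}{-1411 - \frac{10}{170}} = \frac{848425}{44654 \left(-1411 - \frac{1}{17}\right)} = \frac{848425}{44654 \left(- \frac{23988}{17}\right)} = \frac{848425}{44654} \left(- \frac{17}{23988}\right) = - \frac{14423225}{1071160152}$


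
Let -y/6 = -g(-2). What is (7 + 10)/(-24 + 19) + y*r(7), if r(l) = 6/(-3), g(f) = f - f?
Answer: -17/5 ≈ -3.4000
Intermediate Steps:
g(f) = 0
y = 0 (y = -(-6)*0 = -6*0 = 0)
r(l) = -2 (r(l) = 6*(-⅓) = -2)
(7 + 10)/(-24 + 19) + y*r(7) = (7 + 10)/(-24 + 19) + 0*(-2) = 17/(-5) + 0 = 17*(-⅕) + 0 = -17/5 + 0 = -17/5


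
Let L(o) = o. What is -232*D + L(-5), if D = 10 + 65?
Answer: -17405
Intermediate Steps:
D = 75
-232*D + L(-5) = -232*75 - 5 = -17400 - 5 = -17405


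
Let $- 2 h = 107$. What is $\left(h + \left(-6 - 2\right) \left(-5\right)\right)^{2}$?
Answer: $\frac{729}{4} \approx 182.25$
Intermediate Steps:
$h = - \frac{107}{2}$ ($h = \left(- \frac{1}{2}\right) 107 = - \frac{107}{2} \approx -53.5$)
$\left(h + \left(-6 - 2\right) \left(-5\right)\right)^{2} = \left(- \frac{107}{2} + \left(-6 - 2\right) \left(-5\right)\right)^{2} = \left(- \frac{107}{2} - -40\right)^{2} = \left(- \frac{107}{2} + 40\right)^{2} = \left(- \frac{27}{2}\right)^{2} = \frac{729}{4}$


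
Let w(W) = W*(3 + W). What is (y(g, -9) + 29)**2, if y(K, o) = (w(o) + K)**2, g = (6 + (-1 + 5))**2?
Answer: 563825025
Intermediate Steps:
g = 100 (g = (6 + 4)**2 = 10**2 = 100)
y(K, o) = (K + o*(3 + o))**2 (y(K, o) = (o*(3 + o) + K)**2 = (K + o*(3 + o))**2)
(y(g, -9) + 29)**2 = ((100 - 9*(3 - 9))**2 + 29)**2 = ((100 - 9*(-6))**2 + 29)**2 = ((100 + 54)**2 + 29)**2 = (154**2 + 29)**2 = (23716 + 29)**2 = 23745**2 = 563825025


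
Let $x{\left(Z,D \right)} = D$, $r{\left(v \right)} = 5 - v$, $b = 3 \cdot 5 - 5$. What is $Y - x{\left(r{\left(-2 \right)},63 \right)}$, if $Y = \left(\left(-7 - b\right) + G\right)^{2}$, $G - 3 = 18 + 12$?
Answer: $193$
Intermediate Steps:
$G = 33$ ($G = 3 + \left(18 + 12\right) = 3 + 30 = 33$)
$b = 10$ ($b = 15 - 5 = 10$)
$Y = 256$ ($Y = \left(\left(-7 - 10\right) + 33\right)^{2} = \left(-17 + 33\right)^{2} = 16^{2} = 256$)
$Y - x{\left(r{\left(-2 \right)},63 \right)} = 256 - 63 = 193$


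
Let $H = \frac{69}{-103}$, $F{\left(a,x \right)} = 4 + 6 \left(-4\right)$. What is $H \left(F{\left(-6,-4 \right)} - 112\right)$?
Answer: $\frac{9108}{103} \approx 88.427$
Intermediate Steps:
$F{\left(a,x \right)} = -20$ ($F{\left(a,x \right)} = 4 - 24 = -20$)
$H = - \frac{69}{103}$ ($H = 69 \left(- \frac{1}{103}\right) = - \frac{69}{103} \approx -0.6699$)
$H \left(F{\left(-6,-4 \right)} - 112\right) = - \frac{69 \left(-20 - 112\right)}{103} = \left(- \frac{69}{103}\right) \left(-132\right) = \frac{9108}{103}$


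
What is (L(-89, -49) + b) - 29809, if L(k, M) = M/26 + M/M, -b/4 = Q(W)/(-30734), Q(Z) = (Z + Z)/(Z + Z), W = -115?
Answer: -11910300867/399542 ≈ -29810.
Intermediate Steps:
Q(Z) = 1 (Q(Z) = (2*Z)/((2*Z)) = (2*Z)*(1/(2*Z)) = 1)
b = 2/15367 (b = -4/(-30734) = -4*(-1)/30734 = -4*(-1/30734) = 2/15367 ≈ 0.00013015)
L(k, M) = 1 + M/26 (L(k, M) = M*(1/26) + 1 = M/26 + 1 = 1 + M/26)
(L(-89, -49) + b) - 29809 = ((1 + (1/26)*(-49)) + 2/15367) - 29809 = ((1 - 49/26) + 2/15367) - 29809 = (-23/26 + 2/15367) - 29809 = -353389/399542 - 29809 = -11910300867/399542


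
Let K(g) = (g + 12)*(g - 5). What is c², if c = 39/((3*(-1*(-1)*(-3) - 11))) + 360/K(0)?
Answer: 9409/196 ≈ 48.005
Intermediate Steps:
K(g) = (-5 + g)*(12 + g) (K(g) = (12 + g)*(-5 + g) = (-5 + g)*(12 + g))
c = -97/14 (c = 39/((3*(-1*(-1)*(-3) - 11))) + 360/(-60 + 0² + 7*0) = 39/((3*(1*(-3) - 11))) + 360/(-60 + 0 + 0) = 39/((3*(-3 - 11))) + 360/(-60) = 39/((3*(-14))) + 360*(-1/60) = 39/(-42) - 6 = 39*(-1/42) - 6 = -13/14 - 6 = -97/14 ≈ -6.9286)
c² = (-97/14)² = 9409/196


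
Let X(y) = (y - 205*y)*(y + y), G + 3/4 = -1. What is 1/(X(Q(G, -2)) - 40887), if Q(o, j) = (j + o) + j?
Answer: -2/108753 ≈ -1.8390e-5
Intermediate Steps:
G = -7/4 (G = -3/4 - 1 = -7/4 ≈ -1.7500)
Q(o, j) = o + 2*j
X(y) = -408*y**2 (X(y) = (-204*y)*(2*y) = -408*y**2)
1/(X(Q(G, -2)) - 40887) = 1/(-408*(-7/4 + 2*(-2))**2 - 40887) = 1/(-408*(-7/4 - 4)**2 - 40887) = 1/(-408*(-23/4)**2 - 40887) = 1/(-408*529/16 - 40887) = 1/(-26979/2 - 40887) = 1/(-108753/2) = -2/108753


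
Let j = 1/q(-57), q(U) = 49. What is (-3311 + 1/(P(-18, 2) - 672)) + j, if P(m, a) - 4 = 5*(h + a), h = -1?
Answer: -107563843/32487 ≈ -3311.0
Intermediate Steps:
P(m, a) = -1 + 5*a (P(m, a) = 4 + 5*(-1 + a) = 4 + (-5 + 5*a) = -1 + 5*a)
j = 1/49 ≈ 0.020408
(-3311 + 1/(P(-18, 2) - 672)) + j = (-3311 + 1/((-1 + 5*2) - 672)) + 1/49 = (-3311 + 1/((-1 + 10) - 672)) + 1/49 = (-3311 + 1/(9 - 672)) + 1/49 = (-3311 + 1/(-663)) + 1/49 = (-3311 - 1/663) + 1/49 = -2195194/663 + 1/49 = -107563843/32487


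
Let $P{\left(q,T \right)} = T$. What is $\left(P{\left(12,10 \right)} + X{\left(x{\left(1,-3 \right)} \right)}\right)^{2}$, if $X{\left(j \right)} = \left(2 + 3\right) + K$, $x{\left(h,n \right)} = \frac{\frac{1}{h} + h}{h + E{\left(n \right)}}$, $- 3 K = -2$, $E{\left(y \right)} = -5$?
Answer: $\frac{2209}{9} \approx 245.44$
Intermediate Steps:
$K = \frac{2}{3}$ ($K = \left(- \frac{1}{3}\right) \left(-2\right) = \frac{2}{3} \approx 0.66667$)
$x{\left(h,n \right)} = \frac{h + \frac{1}{h}}{-5 + h}$ ($x{\left(h,n \right)} = \frac{\frac{1}{h} + h}{h - 5} = \frac{h + \frac{1}{h}}{-5 + h}$)
$X{\left(j \right)} = \frac{17}{3}$ ($X{\left(j \right)} = \left(2 + 3\right) + \frac{2}{3} = 5 + \frac{2}{3} = \frac{17}{3}$)
$\left(P{\left(12,10 \right)} + X{\left(x{\left(1,-3 \right)} \right)}\right)^{2} = \left(10 + \frac{17}{3}\right)^{2} = \left(\frac{47}{3}\right)^{2} = \frac{2209}{9}$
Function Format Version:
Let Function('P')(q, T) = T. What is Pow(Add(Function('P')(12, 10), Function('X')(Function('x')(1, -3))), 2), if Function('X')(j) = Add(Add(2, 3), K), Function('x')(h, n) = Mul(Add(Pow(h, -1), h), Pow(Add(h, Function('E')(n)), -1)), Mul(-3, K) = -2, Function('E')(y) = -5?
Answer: Rational(2209, 9) ≈ 245.44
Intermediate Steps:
K = Rational(2, 3) (K = Mul(Rational(-1, 3), -2) = Rational(2, 3) ≈ 0.66667)
Function('x')(h, n) = Mul(Pow(Add(-5, h), -1), Add(h, Pow(h, -1))) (Function('x')(h, n) = Mul(Add(Pow(h, -1), h), Pow(Add(h, -5), -1)) = Mul(Add(h, Pow(h, -1)), Pow(Add(-5, h), -1)) = Mul(Pow(Add(-5, h), -1), Add(h, Pow(h, -1))))
Function('X')(j) = Rational(17, 3) (Function('X')(j) = Add(Add(2, 3), Rational(2, 3)) = Add(5, Rational(2, 3)) = Rational(17, 3))
Pow(Add(Function('P')(12, 10), Function('X')(Function('x')(1, -3))), 2) = Pow(Add(10, Rational(17, 3)), 2) = Pow(Rational(47, 3), 2) = Rational(2209, 9)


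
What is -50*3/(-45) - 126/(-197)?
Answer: 2348/591 ≈ 3.9729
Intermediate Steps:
-50*3/(-45) - 126/(-197) = -150*(-1/45) - 126*(-1/197) = 10/3 + 126/197 = 2348/591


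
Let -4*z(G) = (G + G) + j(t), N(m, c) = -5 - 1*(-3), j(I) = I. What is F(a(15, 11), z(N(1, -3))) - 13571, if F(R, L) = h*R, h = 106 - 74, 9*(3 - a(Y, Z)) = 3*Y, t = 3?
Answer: -13635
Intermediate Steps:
a(Y, Z) = 3 - Y/3
N(m, c) = -2 (N(m, c) = -5 + 3 = -2)
h = 32
z(G) = -¾ - G/2 (z(G) = -((G + G) + 3)/4 = -(2*G + 3)/4 = -(3 + 2*G)/4 = -¾ - G/2)
F(R, L) = 32*R
F(a(15, 11), z(N(1, -3))) - 13571 = 32*(3 - ⅓*15) - 13571 = 32*(3 - 5) - 13571 = 32*(-2) - 13571 = -64 - 13571 = -13635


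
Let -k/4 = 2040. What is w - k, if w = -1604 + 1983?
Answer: 8539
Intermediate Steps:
k = -8160 (k = -4*2040 = -8160)
w = 379
w - k = 379 - 1*(-8160) = 379 + 8160 = 8539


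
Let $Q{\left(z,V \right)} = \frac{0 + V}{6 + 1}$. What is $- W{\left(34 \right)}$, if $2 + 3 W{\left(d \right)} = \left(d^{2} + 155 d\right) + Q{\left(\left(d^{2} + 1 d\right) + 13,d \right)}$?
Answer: $- \frac{45002}{21} \approx -2143.0$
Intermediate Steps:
$Q{\left(z,V \right)} = \frac{V}{7}$
$W{\left(d \right)} = - \frac{2}{3} + \frac{d^{2}}{3} + \frac{362 d}{7}$ ($W{\left(d \right)} = - \frac{2}{3} + \frac{\left(d^{2} + 155 d\right) + \frac{d}{7}}{3} = - \frac{2}{3} + \frac{d^{2} + \frac{1086 d}{7}}{3} = - \frac{2}{3} + \left(\frac{d^{2}}{3} + \frac{362 d}{7}\right) = - \frac{2}{3} + \frac{d^{2}}{3} + \frac{362 d}{7}$)
$- W{\left(34 \right)} = - (- \frac{2}{3} + \frac{34^{2}}{3} + \frac{362}{7} \cdot 34) = - (- \frac{2}{3} + \frac{1}{3} \cdot 1156 + \frac{12308}{7}) = - (- \frac{2}{3} + \frac{1156}{3} + \frac{12308}{7}) = \left(-1\right) \frac{45002}{21} = - \frac{45002}{21}$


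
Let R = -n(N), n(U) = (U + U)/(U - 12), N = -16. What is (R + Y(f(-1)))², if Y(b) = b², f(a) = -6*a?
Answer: 59536/49 ≈ 1215.0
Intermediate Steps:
n(U) = 2*U/(-12 + U) (n(U) = (2*U)/(-12 + U) = 2*U/(-12 + U))
R = -8/7 (R = -2*(-16)/(-12 - 16) = -2*(-16)/(-28) = -2*(-16)*(-1)/28 = -1*8/7 = -8/7 ≈ -1.1429)
(R + Y(f(-1)))² = (-8/7 + (-6*(-1))²)² = (-8/7 + 6²)² = (-8/7 + 36)² = (244/7)² = 59536/49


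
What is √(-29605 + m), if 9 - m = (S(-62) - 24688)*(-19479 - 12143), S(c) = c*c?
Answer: 38*I*√456481 ≈ 25674.0*I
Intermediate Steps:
S(c) = c²
m = -659128959 (m = 9 - ((-62)² - 24688)*(-19479 - 12143) = 9 - (3844 - 24688)*(-31622) = 9 - (-20844)*(-31622) = 9 - 1*659128968 = 9 - 659128968 = -659128959)
√(-29605 + m) = √(-29605 - 659128959) = √(-659158564) = 38*I*√456481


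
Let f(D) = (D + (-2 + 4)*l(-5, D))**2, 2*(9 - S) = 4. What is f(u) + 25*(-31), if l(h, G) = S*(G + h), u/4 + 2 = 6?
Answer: 28125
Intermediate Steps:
u = 16 (u = -8 + 4*6 = -8 + 24 = 16)
S = 7 (S = 9 - 1/2*4 = 9 - 2 = 7)
l(h, G) = 7*G + 7*h (l(h, G) = 7*(G + h) = 7*G + 7*h)
f(D) = (-70 + 15*D)**2 (f(D) = (D + (-2 + 4)*(7*D + 7*(-5)))**2 = (D + 2*(7*D - 35))**2 = (D + 2*(-35 + 7*D))**2 = (D + (-70 + 14*D))**2 = (-70 + 15*D)**2)
f(u) + 25*(-31) = 25*(-14 + 3*16)**2 + 25*(-31) = 25*(-14 + 48)**2 - 775 = 25*34**2 - 775 = 25*1156 - 775 = 28900 - 775 = 28125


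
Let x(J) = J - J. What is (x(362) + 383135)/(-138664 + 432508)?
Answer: 383135/293844 ≈ 1.3039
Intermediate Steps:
x(J) = 0
(x(362) + 383135)/(-138664 + 432508) = (0 + 383135)/(-138664 + 432508) = 383135/293844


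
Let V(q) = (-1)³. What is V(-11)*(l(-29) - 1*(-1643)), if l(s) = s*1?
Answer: -1614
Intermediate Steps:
V(q) = -1
l(s) = s
V(-11)*(l(-29) - 1*(-1643)) = -(-29 - 1*(-1643)) = -(-29 + 1643) = -1*1614 = -1614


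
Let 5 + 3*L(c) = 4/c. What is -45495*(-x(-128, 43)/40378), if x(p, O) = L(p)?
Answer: -2441565/1292096 ≈ -1.8896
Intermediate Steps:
L(c) = -5/3 + 4/(3*c) (L(c) = -5/3 + (4/c)/3 = -5/3 + 4/(3*c))
x(p, O) = (4 - 5*p)/(3*p)
-45495*(-x(-128, 43)/40378) = -45495/((-40378*(-384/(4 - 5*(-128))))) = -45495/((-40378*(-384/(4 + 640)))) = -45495/((-40378/((⅓)*(-1/128)*644))) = -45495/((-40378/(-161/96))) = -45495/((-40378*(-96/161))) = -45495/3876288/161 = -45495*161/3876288 = -2441565/1292096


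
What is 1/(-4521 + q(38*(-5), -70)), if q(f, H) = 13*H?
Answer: -1/5431 ≈ -0.00018413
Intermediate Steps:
1/(-4521 + q(38*(-5), -70)) = 1/(-4521 + 13*(-70)) = 1/(-4521 - 910) = 1/(-5431) = -1/5431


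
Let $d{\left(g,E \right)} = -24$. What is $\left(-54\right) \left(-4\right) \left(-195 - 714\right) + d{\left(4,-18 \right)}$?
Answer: $-196368$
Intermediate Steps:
$\left(-54\right) \left(-4\right) \left(-195 - 714\right) + d{\left(4,-18 \right)} = \left(-54\right) \left(-4\right) \left(-195 - 714\right) - 24 = 216 \left(-195 - 714\right) - 24 = 216 \left(-909\right) - 24 = -196344 - 24 = -196368$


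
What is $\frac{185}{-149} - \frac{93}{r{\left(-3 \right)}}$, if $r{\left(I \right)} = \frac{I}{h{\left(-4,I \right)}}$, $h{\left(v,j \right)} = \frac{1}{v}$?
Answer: $- \frac{5359}{596} \approx -8.9916$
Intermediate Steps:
$r{\left(I \right)} = - 4 I$ ($r{\left(I \right)} = \frac{I}{\frac{1}{-4}} = \frac{I}{- \frac{1}{4}} = I \left(-4\right) = - 4 I$)
$\frac{185}{-149} - \frac{93}{r{\left(-3 \right)}} = \frac{185}{-149} - \frac{93}{\left(-4\right) \left(-3\right)} = 185 \left(- \frac{1}{149}\right) - \frac{93}{12} = - \frac{185}{149} - \frac{31}{4} = - \frac{5359}{596}$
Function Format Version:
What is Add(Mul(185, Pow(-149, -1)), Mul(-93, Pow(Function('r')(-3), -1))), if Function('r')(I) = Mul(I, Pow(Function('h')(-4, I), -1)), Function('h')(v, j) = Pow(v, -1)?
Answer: Rational(-5359, 596) ≈ -8.9916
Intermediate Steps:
Function('r')(I) = Mul(-4, I) (Function('r')(I) = Mul(I, Pow(Pow(-4, -1), -1)) = Mul(I, Pow(Rational(-1, 4), -1)) = Mul(I, -4) = Mul(-4, I))
Add(Mul(185, Pow(-149, -1)), Mul(-93, Pow(Function('r')(-3), -1))) = Add(Mul(185, Pow(-149, -1)), Mul(-93, Pow(Mul(-4, -3), -1))) = Add(Mul(185, Rational(-1, 149)), Mul(-93, Pow(12, -1))) = Add(Rational(-185, 149), Mul(-93, Rational(1, 12))) = Add(Rational(-185, 149), Rational(-31, 4)) = Rational(-5359, 596)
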